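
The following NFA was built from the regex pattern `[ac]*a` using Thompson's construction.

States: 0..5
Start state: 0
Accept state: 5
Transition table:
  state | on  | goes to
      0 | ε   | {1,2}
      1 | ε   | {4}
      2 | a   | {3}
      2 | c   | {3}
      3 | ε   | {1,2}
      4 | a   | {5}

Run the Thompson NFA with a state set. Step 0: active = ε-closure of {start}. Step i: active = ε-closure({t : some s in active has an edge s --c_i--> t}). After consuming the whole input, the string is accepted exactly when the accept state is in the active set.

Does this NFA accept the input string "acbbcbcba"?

S₀ = ε-closure({0}) = {0,1,2,4}
'a' @ 1: {1,2,3,4,5}  ✓accept
'c' @ 2: {1,2,3,4}
'b' @ 3: {}  — dead — no transitions
rest 'bcbcba' ignored (set empty)
end set {} — state 5 not in

Answer: REJECT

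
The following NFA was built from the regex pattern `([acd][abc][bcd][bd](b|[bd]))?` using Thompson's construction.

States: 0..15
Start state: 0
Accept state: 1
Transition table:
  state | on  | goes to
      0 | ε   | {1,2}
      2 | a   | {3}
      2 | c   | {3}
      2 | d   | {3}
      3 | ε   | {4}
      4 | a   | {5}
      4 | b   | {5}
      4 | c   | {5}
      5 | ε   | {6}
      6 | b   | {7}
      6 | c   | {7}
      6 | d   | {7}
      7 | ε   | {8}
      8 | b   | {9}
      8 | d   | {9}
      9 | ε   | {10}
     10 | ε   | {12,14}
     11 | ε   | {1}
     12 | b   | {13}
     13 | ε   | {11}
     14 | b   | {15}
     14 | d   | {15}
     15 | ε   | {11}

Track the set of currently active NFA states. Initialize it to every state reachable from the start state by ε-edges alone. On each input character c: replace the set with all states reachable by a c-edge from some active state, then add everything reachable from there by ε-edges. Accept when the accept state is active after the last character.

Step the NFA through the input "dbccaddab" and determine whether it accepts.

Answer: REJECT

Steps:
initial (ε-close {0}): {0,1,2}
'd' @ 1: {3,4}
'b' @ 2: {5,6}
'c' @ 3: {7,8}
'c' @ 4: {}  — dead — no transitions
rest 'addab' ignored (set empty)
final: {}; accept 1 not in set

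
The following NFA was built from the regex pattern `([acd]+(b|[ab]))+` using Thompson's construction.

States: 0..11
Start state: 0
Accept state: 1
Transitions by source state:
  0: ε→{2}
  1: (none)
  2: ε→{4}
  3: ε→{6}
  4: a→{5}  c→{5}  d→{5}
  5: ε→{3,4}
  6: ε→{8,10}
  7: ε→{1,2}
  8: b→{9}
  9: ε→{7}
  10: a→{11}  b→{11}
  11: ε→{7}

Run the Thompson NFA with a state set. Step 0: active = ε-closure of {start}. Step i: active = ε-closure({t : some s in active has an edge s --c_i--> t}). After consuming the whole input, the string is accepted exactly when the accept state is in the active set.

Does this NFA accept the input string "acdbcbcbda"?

Answer: ACCEPT

Trace:
initial (ε-close {0}): {0,2,4}
'a' @ 1: {3,4,5,6,8,10}
'c' @ 2: {3,4,5,6,8,10}
'd' @ 3: {3,4,5,6,8,10}
'b' @ 4: {1,2,4,7,9,11}  (accept∈set)
'c' @ 5: {3,4,5,6,8,10}
'b' @ 6: {1,2,4,7,9,11}  (accept∈set)
'c' @ 7: {3,4,5,6,8,10}
'b' @ 8: {1,2,4,7,9,11}  (accept∈set)
'd' @ 9: {3,4,5,6,8,10}
'a' @ 10: {1,2,3,4,5,6,7,8,10,11}  (accept∈set)
after full input: {1,2,3,4,5,6,7,8,10,11}  (accept=1 in)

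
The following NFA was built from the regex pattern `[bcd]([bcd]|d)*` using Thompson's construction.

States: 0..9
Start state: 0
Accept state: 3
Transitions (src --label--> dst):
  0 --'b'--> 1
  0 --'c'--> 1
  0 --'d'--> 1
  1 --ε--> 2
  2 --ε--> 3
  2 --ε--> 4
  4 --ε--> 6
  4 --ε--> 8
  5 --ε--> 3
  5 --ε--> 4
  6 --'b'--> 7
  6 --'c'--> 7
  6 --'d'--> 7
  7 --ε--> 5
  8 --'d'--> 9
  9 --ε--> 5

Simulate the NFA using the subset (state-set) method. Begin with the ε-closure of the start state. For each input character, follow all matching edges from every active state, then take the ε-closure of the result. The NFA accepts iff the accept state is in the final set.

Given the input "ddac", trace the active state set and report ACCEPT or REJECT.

start: ε-closure({0}) = {0}
'd' @ 1: {1,2,3,4,6,8}  [accepting]
'd' @ 2: {3,4,5,6,7,8,9}  [accepting]
'a' @ 3: {}  — dead — no transitions
rest 'c' ignored (set empty)
final: {}; accept 3 not in set

Answer: REJECT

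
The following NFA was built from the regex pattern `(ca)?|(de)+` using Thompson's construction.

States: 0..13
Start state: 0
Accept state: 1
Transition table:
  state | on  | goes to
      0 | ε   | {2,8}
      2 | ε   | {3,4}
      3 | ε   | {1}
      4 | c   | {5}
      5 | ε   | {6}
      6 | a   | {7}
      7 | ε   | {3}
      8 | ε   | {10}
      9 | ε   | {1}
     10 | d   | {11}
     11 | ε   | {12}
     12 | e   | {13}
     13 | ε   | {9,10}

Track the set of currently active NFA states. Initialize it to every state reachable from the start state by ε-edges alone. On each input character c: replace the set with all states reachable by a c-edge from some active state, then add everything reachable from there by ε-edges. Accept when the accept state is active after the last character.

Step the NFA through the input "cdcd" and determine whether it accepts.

start: ε-closure({0}) = {0,1,2,3,4,8,10}
'c' @ 1: {5,6}
'd' @ 2: {}  — no active states
rest 'cd' ignored (set empty)
after full input: {}  (accept=1 not in)

Answer: REJECT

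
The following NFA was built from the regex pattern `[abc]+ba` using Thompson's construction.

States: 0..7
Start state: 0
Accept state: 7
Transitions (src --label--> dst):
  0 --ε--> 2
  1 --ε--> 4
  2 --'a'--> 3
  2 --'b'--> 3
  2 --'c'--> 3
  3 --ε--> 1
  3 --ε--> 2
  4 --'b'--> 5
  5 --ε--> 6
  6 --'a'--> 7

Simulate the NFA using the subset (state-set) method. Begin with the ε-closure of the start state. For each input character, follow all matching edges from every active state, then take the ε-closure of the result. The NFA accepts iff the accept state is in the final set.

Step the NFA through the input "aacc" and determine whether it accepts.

start: ε-closure({0}) = {0,2}
'a' @ 1: {1,2,3,4}
'a' @ 2: {1,2,3,4}
'c' @ 3: {1,2,3,4}
'c' @ 4: {1,2,3,4}
end set {1,2,3,4} — state 7 not in

Answer: REJECT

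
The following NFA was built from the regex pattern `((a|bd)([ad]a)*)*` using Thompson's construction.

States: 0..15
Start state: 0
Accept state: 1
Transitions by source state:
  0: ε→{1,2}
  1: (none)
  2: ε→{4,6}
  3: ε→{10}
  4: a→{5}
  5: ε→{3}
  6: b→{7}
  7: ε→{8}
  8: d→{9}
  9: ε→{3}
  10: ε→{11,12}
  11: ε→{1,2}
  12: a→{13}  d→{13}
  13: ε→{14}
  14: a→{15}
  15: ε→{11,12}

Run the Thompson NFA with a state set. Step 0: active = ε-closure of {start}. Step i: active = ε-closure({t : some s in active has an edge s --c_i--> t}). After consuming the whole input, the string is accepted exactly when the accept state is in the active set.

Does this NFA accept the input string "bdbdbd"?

start: ε-closure({0}) = {0,1,2,4,6}
'b' @ 1: {7,8}
'd' @ 2: {1,2,3,4,6,9,10,11,12}  (accept∈set)
'b' @ 3: {7,8}
'd' @ 4: {1,2,3,4,6,9,10,11,12}  (accept∈set)
'b' @ 5: {7,8}
'd' @ 6: {1,2,3,4,6,9,10,11,12}  (accept∈set)
final: {1,2,3,4,6,9,10,11,12}; accept 1 in set

Answer: ACCEPT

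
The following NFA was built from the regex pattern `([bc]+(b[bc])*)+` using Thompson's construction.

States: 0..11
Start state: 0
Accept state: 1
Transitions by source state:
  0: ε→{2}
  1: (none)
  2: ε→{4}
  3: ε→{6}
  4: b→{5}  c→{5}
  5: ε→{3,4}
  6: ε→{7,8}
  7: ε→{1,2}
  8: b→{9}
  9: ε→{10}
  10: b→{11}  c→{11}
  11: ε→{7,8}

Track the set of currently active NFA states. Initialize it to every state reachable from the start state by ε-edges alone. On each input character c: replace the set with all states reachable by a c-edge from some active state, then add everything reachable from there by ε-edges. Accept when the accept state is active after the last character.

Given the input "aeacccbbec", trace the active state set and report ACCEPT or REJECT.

Answer: REJECT

Steps:
initial (ε-close {0}): {0,2,4}
'a' @ 1: {}  — state set empty
rest 'eacccbbec' ignored (set empty)
after full input: {}  (accept=1 not in)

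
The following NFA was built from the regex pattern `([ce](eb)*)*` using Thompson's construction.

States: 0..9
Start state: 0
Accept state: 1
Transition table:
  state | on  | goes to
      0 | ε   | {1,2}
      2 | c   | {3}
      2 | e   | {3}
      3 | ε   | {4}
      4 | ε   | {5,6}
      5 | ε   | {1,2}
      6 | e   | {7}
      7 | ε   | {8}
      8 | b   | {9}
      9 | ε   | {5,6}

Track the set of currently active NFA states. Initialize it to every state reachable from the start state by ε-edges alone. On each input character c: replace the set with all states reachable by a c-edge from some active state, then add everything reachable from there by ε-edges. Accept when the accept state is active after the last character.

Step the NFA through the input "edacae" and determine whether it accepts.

Answer: REJECT

Trace:
initial (ε-close {0}): {0,1,2}
'e' @ 1: {1,2,3,4,5,6}  ✓accept
'd' @ 2: {}  — no active states
rest 'acae' ignored (set empty)
after full input: {}  (accept=1 not in)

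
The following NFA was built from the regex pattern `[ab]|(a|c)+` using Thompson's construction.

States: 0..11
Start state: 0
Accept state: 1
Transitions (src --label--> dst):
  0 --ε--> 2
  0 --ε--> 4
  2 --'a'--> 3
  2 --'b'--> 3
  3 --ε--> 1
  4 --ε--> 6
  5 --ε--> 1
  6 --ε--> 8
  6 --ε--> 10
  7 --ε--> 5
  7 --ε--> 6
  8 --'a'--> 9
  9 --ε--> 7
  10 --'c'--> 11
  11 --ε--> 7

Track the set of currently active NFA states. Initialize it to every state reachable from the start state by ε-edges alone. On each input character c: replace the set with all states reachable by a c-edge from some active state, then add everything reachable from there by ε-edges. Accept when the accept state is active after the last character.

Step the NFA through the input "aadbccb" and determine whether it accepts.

Answer: REJECT

Steps:
S₀ = ε-closure({0}) = {0,2,4,6,8,10}
'a' @ 1: {1,3,5,6,7,8,9,10}  ✓accept
'a' @ 2: {1,5,6,7,8,9,10}  ✓accept
'd' @ 3: {}  — no active states
rest 'bccb' ignored (set empty)
after full input: {}  (accept=1 not in)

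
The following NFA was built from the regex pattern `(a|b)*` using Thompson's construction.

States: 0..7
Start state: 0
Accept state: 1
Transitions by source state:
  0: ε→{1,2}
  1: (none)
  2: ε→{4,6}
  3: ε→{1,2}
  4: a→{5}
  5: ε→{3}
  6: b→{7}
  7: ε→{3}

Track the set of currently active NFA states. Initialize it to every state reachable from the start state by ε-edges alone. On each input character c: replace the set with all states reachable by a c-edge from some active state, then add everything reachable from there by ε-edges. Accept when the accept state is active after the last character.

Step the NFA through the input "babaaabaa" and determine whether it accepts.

initial (ε-close {0}): {0,1,2,4,6}
'b' @ 1: {1,2,3,4,6,7}  [accepting]
'a' @ 2: {1,2,3,4,5,6}  [accepting]
'b' @ 3: {1,2,3,4,6,7}  [accepting]
'a' @ 4: {1,2,3,4,5,6}  [accepting]
'a' @ 5: {1,2,3,4,5,6}  [accepting]
'a' @ 6: {1,2,3,4,5,6}  [accepting]
'b' @ 7: {1,2,3,4,6,7}  [accepting]
'a' @ 8: {1,2,3,4,5,6}  [accepting]
'a' @ 9: {1,2,3,4,5,6}  [accepting]
end set {1,2,3,4,5,6} — state 1 in

Answer: ACCEPT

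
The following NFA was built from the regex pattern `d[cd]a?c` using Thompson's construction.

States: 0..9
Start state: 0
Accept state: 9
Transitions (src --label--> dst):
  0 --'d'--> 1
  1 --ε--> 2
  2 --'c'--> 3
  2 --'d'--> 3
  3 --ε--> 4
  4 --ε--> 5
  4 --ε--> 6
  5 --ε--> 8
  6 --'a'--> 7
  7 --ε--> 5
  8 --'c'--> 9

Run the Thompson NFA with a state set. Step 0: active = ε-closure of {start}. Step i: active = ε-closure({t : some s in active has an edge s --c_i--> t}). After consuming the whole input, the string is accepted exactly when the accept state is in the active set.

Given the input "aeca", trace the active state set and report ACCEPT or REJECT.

start: ε-closure({0}) = {0}
'a' @ 1: {}  — no active states
rest 'eca' ignored (set empty)
end set {} — state 9 not in

Answer: REJECT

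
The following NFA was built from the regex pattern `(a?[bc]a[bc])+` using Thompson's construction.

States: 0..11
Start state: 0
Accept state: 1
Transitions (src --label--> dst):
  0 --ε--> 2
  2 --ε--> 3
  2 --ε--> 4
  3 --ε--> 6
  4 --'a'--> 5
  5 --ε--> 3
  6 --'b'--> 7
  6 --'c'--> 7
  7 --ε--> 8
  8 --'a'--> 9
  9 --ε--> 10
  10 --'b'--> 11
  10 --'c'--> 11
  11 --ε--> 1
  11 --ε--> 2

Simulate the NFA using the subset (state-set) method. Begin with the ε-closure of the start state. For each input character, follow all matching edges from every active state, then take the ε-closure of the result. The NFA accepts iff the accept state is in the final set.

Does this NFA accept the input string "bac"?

Answer: ACCEPT

Trace:
S₀ = ε-closure({0}) = {0,2,3,4,6}
'b' @ 1: {7,8}
'a' @ 2: {9,10}
'c' @ 3: {1,2,3,4,6,11}  [accepting]
after full input: {1,2,3,4,6,11}  (accept=1 in)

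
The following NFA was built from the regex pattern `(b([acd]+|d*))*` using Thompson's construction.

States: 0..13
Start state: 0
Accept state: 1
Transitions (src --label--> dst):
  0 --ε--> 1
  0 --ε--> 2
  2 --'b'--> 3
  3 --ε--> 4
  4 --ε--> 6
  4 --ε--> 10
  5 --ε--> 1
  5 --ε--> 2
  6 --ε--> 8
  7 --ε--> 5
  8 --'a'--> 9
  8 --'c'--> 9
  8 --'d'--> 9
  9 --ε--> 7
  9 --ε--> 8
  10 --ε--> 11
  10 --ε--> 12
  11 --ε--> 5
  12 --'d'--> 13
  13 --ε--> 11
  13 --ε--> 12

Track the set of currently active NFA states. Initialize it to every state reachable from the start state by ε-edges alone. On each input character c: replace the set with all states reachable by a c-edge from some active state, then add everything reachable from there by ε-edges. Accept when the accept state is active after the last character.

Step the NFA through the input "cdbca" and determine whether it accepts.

start: ε-closure({0}) = {0,1,2}
'c' @ 1: {}  — no active states
rest 'dbca' ignored (set empty)
after full input: {}  (accept=1 not in)

Answer: REJECT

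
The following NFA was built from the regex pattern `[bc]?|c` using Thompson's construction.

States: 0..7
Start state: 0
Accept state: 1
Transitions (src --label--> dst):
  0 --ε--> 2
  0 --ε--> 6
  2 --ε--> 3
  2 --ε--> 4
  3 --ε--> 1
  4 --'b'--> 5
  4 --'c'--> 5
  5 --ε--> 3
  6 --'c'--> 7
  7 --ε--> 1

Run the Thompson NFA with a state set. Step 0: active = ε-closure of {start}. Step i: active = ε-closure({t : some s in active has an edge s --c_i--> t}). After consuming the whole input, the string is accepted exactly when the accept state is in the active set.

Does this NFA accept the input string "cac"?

start: ε-closure({0}) = {0,1,2,3,4,6}
'c' @ 1: {1,3,5,7}  (accept∈set)
'a' @ 2: {}  — dead — no transitions
rest 'c' ignored (set empty)
end set {} — state 1 not in

Answer: REJECT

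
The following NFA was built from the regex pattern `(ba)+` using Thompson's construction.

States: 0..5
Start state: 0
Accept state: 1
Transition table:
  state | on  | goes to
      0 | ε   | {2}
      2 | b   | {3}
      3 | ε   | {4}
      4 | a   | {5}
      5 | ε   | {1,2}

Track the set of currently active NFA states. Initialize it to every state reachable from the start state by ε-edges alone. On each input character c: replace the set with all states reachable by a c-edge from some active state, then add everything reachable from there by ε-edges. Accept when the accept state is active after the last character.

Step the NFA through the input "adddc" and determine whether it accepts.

Answer: REJECT

Trace:
S₀ = ε-closure({0}) = {0,2}
'a' @ 1: {}  — no active states
rest 'dddc' ignored (set empty)
after full input: {}  (accept=1 not in)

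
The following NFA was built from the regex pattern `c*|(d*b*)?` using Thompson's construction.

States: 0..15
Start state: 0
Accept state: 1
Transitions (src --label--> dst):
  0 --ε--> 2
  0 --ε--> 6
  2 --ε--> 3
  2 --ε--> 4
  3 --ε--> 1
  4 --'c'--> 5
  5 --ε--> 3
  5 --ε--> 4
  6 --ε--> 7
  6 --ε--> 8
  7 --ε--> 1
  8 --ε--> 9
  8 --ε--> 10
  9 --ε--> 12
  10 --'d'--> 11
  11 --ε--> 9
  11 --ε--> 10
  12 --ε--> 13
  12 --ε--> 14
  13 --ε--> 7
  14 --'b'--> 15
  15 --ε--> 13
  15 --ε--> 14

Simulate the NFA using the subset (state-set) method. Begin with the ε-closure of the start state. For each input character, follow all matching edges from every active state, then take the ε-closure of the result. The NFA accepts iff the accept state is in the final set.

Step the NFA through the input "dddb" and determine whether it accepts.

initial (ε-close {0}): {0,1,2,3,4,6,7,8,9,10,12,13,14}
'd' @ 1: {1,7,9,10,11,12,13,14}  (accept∈set)
'd' @ 2: {1,7,9,10,11,12,13,14}  (accept∈set)
'd' @ 3: {1,7,9,10,11,12,13,14}  (accept∈set)
'b' @ 4: {1,7,13,14,15}  (accept∈set)
final: {1,7,13,14,15}; accept 1 in set

Answer: ACCEPT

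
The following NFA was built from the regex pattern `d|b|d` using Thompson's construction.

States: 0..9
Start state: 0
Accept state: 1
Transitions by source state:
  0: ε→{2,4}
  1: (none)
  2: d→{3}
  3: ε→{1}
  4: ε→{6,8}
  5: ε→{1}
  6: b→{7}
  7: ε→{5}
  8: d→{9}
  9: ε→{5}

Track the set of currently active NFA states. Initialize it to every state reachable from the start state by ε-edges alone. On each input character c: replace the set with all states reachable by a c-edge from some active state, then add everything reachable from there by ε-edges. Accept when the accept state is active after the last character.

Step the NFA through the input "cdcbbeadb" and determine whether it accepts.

start: ε-closure({0}) = {0,2,4,6,8}
'c' @ 1: {}  — dead — no transitions
rest 'dcbbeadb' ignored (set empty)
end set {} — state 1 not in

Answer: REJECT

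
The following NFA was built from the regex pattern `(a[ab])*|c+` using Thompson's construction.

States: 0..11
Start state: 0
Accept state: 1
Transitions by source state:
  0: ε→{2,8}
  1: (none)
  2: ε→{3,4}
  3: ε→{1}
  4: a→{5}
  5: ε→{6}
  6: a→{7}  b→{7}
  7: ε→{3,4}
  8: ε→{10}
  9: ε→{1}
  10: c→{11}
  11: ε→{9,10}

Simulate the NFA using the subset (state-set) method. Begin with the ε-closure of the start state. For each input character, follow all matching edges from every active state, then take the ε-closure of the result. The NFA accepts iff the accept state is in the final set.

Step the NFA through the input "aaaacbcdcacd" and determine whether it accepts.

S₀ = ε-closure({0}) = {0,1,2,3,4,8,10}
'a' @ 1: {5,6}
'a' @ 2: {1,3,4,7}  (accept∈set)
'a' @ 3: {5,6}
'a' @ 4: {1,3,4,7}  (accept∈set)
'c' @ 5: {}  — no active states
rest 'bcdcacd' ignored (set empty)
after full input: {}  (accept=1 not in)

Answer: REJECT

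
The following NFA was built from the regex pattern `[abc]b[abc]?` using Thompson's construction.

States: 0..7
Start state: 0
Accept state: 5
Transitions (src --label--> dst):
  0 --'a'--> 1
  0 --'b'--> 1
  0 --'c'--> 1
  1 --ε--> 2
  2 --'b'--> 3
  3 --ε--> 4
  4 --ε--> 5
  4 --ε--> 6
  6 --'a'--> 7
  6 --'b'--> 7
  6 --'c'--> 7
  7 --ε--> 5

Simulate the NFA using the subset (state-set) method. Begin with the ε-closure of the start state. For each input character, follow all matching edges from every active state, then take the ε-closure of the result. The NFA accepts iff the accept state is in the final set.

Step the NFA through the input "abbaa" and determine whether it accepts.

Answer: REJECT

Derivation:
start: ε-closure({0}) = {0}
'a' @ 1: {1,2}
'b' @ 2: {3,4,5,6}  ✓accept
'b' @ 3: {5,7}  ✓accept
'a' @ 4: {}  — no active states
rest 'a' ignored (set empty)
after full input: {}  (accept=5 not in)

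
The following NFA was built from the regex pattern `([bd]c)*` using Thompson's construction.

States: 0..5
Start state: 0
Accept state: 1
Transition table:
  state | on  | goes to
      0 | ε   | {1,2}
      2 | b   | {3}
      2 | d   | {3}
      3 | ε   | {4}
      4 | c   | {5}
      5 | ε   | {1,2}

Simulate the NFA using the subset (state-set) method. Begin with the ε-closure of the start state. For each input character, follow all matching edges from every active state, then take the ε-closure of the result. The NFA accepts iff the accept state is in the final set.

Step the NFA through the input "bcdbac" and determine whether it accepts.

initial (ε-close {0}): {0,1,2}
'b' @ 1: {3,4}
'c' @ 2: {1,2,5}  (accept∈set)
'd' @ 3: {3,4}
'b' @ 4: {}  — no active states
rest 'ac' ignored (set empty)
end set {} — state 1 not in

Answer: REJECT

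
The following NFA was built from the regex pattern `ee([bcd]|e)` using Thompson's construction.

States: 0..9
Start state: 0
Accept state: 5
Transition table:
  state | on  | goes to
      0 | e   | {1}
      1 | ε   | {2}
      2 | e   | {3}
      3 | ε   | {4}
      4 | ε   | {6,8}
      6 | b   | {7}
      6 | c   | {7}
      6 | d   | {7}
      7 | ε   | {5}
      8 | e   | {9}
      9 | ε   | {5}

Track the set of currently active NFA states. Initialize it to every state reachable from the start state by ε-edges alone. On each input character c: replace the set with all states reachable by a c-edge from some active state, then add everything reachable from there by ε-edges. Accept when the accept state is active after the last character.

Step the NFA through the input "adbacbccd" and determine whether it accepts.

initial (ε-close {0}): {0}
'a' @ 1: {}  — no active states
rest 'dbacbccd' ignored (set empty)
end set {} — state 5 not in

Answer: REJECT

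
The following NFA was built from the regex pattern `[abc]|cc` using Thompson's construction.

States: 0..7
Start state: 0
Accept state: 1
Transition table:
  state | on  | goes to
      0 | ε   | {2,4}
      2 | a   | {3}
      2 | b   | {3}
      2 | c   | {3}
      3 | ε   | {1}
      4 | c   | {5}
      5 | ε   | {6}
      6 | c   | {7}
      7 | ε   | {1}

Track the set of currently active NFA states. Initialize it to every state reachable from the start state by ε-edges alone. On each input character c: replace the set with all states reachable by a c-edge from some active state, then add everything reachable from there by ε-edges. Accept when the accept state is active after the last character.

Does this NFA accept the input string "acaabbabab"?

Answer: REJECT

Derivation:
initial (ε-close {0}): {0,2,4}
'a' @ 1: {1,3}  ✓accept
'c' @ 2: {}  — no active states
rest 'aabbabab' ignored (set empty)
after full input: {}  (accept=1 not in)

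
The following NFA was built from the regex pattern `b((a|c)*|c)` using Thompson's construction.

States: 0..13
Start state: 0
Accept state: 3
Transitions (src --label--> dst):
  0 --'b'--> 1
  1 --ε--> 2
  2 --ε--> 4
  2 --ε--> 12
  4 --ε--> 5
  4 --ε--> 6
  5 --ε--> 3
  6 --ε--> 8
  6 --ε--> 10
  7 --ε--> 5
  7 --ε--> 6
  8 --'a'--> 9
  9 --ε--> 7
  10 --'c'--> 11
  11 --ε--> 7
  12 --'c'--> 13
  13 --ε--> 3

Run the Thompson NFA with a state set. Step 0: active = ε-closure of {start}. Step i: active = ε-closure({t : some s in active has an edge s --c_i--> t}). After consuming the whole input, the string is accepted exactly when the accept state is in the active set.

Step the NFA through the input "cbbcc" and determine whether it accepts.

Answer: REJECT

Trace:
start: ε-closure({0}) = {0}
'c' @ 1: {}  — no active states
rest 'bbcc' ignored (set empty)
after full input: {}  (accept=3 not in)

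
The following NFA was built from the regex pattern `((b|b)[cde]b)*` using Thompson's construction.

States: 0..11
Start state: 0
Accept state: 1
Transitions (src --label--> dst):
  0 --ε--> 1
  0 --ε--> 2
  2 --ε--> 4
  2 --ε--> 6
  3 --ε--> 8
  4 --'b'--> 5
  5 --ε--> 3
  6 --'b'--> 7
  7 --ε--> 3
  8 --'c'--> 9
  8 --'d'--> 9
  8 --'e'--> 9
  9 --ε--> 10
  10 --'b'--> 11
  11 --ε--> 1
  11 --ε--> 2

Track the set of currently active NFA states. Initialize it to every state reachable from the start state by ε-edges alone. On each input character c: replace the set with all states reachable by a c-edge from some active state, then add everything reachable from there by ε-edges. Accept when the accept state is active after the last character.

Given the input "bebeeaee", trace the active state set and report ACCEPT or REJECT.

Answer: REJECT

Derivation:
S₀ = ε-closure({0}) = {0,1,2,4,6}
'b' @ 1: {3,5,7,8}
'e' @ 2: {9,10}
'b' @ 3: {1,2,4,6,11}  [accepting]
'e' @ 4: {}  — no active states
rest 'eaee' ignored (set empty)
end set {} — state 1 not in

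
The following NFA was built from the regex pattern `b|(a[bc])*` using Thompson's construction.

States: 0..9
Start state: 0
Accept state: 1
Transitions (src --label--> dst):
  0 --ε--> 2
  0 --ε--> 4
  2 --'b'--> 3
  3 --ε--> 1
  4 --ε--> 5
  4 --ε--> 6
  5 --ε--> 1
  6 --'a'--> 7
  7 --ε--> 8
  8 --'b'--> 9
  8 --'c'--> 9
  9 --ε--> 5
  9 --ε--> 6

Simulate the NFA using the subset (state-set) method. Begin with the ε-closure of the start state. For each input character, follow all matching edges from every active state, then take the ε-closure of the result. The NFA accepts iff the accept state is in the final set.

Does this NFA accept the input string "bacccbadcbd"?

start: ε-closure({0}) = {0,1,2,4,5,6}
'b' @ 1: {1,3}  (accept∈set)
'a' @ 2: {}  — dead — no transitions
rest 'cccbadcbd' ignored (set empty)
final: {}; accept 1 not in set

Answer: REJECT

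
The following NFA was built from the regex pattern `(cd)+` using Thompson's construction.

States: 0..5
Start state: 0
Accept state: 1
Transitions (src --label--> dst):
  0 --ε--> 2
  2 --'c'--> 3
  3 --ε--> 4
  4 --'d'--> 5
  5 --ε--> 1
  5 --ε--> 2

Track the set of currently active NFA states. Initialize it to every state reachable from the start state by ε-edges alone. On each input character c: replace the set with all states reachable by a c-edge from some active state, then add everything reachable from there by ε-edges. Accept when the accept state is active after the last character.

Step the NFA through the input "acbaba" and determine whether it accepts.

Answer: REJECT

Trace:
start: ε-closure({0}) = {0,2}
'a' @ 1: {}  — state set empty
rest 'cbaba' ignored (set empty)
final: {}; accept 1 not in set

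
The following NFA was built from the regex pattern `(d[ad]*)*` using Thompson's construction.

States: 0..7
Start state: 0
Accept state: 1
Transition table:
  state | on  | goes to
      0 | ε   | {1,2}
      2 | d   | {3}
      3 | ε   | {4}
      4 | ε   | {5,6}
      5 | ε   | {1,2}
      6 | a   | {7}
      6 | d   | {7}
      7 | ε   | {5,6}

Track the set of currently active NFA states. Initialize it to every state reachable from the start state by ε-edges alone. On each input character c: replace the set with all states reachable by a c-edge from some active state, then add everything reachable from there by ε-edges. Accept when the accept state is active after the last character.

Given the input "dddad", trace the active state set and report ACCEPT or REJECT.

initial (ε-close {0}): {0,1,2}
'd' @ 1: {1,2,3,4,5,6}  [accepting]
'd' @ 2: {1,2,3,4,5,6,7}  [accepting]
'd' @ 3: {1,2,3,4,5,6,7}  [accepting]
'a' @ 4: {1,2,5,6,7}  [accepting]
'd' @ 5: {1,2,3,4,5,6,7}  [accepting]
after full input: {1,2,3,4,5,6,7}  (accept=1 in)

Answer: ACCEPT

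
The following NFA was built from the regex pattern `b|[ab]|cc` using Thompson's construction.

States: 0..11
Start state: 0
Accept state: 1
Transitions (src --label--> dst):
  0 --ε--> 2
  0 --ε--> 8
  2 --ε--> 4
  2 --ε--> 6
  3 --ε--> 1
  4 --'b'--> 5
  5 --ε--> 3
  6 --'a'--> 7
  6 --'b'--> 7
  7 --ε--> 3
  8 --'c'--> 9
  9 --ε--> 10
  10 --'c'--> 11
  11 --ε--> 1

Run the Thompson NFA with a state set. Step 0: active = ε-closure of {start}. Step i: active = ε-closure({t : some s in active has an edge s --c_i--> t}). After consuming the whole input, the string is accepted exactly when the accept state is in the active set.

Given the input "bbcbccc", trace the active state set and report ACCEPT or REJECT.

Answer: REJECT

Derivation:
S₀ = ε-closure({0}) = {0,2,4,6,8}
'b' @ 1: {1,3,5,7}  ✓accept
'b' @ 2: {}  — state set empty
rest 'cbccc' ignored (set empty)
after full input: {}  (accept=1 not in)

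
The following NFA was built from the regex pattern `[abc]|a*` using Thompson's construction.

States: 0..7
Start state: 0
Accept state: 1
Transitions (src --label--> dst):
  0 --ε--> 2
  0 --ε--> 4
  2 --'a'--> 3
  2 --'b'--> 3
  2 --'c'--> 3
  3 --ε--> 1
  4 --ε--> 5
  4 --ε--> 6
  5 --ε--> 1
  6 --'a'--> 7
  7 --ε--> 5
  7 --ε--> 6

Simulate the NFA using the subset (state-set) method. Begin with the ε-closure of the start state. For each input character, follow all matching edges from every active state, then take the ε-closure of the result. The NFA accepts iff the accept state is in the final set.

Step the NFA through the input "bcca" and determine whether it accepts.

initial (ε-close {0}): {0,1,2,4,5,6}
'b' @ 1: {1,3}  ✓accept
'c' @ 2: {}  — state set empty
rest 'ca' ignored (set empty)
after full input: {}  (accept=1 not in)

Answer: REJECT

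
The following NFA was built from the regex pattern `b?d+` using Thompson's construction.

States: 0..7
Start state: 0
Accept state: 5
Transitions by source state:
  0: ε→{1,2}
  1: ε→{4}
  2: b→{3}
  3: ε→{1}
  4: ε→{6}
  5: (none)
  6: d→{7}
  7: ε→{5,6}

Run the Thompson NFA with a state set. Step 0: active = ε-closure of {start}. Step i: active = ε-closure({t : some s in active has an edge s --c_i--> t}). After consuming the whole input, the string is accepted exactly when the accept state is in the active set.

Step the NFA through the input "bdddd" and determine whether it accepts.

start: ε-closure({0}) = {0,1,2,4,6}
'b' @ 1: {1,3,4,6}
'd' @ 2: {5,6,7}  ✓accept
'd' @ 3: {5,6,7}  ✓accept
'd' @ 4: {5,6,7}  ✓accept
'd' @ 5: {5,6,7}  ✓accept
end set {5,6,7} — state 5 in

Answer: ACCEPT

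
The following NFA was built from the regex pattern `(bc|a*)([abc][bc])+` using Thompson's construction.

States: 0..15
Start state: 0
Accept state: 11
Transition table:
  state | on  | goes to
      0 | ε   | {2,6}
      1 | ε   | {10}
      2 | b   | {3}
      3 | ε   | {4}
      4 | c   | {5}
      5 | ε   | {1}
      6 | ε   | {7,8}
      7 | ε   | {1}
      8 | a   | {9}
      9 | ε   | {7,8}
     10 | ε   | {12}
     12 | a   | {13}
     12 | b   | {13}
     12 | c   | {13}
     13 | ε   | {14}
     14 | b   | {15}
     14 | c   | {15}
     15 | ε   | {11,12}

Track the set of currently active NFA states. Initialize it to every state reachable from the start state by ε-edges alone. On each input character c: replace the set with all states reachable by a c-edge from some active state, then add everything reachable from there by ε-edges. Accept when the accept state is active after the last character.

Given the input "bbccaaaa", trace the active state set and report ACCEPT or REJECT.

Answer: REJECT

Derivation:
S₀ = ε-closure({0}) = {0,1,2,6,7,8,10,12}
'b' @ 1: {3,4,13,14}
'b' @ 2: {11,12,15}  [accepting]
'c' @ 3: {13,14}
'c' @ 4: {11,12,15}  [accepting]
'a' @ 5: {13,14}
'a' @ 6: {}  — state set empty
rest 'aa' ignored (set empty)
end set {} — state 11 not in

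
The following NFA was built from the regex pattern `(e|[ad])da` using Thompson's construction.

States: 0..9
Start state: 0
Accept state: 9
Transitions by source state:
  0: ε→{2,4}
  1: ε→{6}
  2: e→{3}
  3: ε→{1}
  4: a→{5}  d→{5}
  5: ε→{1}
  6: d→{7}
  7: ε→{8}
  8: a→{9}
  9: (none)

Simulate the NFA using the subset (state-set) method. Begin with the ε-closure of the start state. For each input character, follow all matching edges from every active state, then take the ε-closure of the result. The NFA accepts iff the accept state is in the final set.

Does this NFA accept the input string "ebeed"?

Answer: REJECT

Steps:
initial (ε-close {0}): {0,2,4}
'e' @ 1: {1,3,6}
'b' @ 2: {}  — no active states
rest 'eed' ignored (set empty)
end set {} — state 9 not in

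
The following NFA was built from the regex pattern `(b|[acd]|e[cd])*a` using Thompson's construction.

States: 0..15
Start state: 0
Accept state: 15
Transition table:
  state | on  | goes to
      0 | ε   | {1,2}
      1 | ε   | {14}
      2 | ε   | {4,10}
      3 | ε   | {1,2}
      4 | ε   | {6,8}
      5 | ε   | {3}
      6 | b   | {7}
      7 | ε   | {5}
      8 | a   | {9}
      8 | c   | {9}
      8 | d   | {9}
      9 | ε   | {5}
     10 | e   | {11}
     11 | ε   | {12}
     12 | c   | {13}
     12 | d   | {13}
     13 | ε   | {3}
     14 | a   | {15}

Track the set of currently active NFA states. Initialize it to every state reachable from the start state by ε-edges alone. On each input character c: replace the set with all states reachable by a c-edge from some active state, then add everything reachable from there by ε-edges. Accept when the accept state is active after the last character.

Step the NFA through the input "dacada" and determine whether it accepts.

Answer: ACCEPT

Derivation:
start: ε-closure({0}) = {0,1,2,4,6,8,10,14}
'd' @ 1: {1,2,3,4,5,6,8,9,10,14}
'a' @ 2: {1,2,3,4,5,6,8,9,10,14,15}  (accept∈set)
'c' @ 3: {1,2,3,4,5,6,8,9,10,14}
'a' @ 4: {1,2,3,4,5,6,8,9,10,14,15}  (accept∈set)
'd' @ 5: {1,2,3,4,5,6,8,9,10,14}
'a' @ 6: {1,2,3,4,5,6,8,9,10,14,15}  (accept∈set)
final: {1,2,3,4,5,6,8,9,10,14,15}; accept 15 in set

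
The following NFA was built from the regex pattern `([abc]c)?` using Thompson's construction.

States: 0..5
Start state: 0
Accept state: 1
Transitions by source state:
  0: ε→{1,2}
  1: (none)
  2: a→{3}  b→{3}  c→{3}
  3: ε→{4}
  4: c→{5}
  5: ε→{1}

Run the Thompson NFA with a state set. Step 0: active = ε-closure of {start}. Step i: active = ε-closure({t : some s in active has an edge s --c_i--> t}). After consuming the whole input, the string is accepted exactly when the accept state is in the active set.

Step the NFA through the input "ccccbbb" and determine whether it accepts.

Answer: REJECT

Trace:
start: ε-closure({0}) = {0,1,2}
'c' @ 1: {3,4}
'c' @ 2: {1,5}  [accepting]
'c' @ 3: {}  — no active states
rest 'cbbb' ignored (set empty)
end set {} — state 1 not in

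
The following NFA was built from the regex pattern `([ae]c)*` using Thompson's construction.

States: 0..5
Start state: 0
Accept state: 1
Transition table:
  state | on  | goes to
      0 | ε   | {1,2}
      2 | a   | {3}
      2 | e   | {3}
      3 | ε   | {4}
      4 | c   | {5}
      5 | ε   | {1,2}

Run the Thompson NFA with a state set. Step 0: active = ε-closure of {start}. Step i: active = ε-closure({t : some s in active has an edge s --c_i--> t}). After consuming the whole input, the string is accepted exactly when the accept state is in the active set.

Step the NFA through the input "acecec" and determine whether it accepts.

start: ε-closure({0}) = {0,1,2}
'a' @ 1: {3,4}
'c' @ 2: {1,2,5}  [accepting]
'e' @ 3: {3,4}
'c' @ 4: {1,2,5}  [accepting]
'e' @ 5: {3,4}
'c' @ 6: {1,2,5}  [accepting]
final: {1,2,5}; accept 1 in set

Answer: ACCEPT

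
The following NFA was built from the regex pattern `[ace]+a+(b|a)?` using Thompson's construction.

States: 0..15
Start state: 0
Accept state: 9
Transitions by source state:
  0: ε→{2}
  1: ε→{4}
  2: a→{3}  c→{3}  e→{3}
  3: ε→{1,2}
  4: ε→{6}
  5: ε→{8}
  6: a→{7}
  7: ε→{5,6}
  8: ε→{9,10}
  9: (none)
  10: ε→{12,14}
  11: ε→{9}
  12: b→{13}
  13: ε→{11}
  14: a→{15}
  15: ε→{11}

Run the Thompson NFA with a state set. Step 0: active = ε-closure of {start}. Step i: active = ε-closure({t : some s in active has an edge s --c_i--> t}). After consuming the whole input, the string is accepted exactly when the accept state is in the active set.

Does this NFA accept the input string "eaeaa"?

Answer: ACCEPT

Trace:
S₀ = ε-closure({0}) = {0,2}
'e' @ 1: {1,2,3,4,6}
'a' @ 2: {1,2,3,4,5,6,7,8,9,10,12,14}  [accepting]
'e' @ 3: {1,2,3,4,6}
'a' @ 4: {1,2,3,4,5,6,7,8,9,10,12,14}  [accepting]
'a' @ 5: {1,2,3,4,5,6,7,8,9,10,11,12,14,15}  [accepting]
end set {1,2,3,4,5,6,7,8,9,10,11,12,14,15} — state 9 in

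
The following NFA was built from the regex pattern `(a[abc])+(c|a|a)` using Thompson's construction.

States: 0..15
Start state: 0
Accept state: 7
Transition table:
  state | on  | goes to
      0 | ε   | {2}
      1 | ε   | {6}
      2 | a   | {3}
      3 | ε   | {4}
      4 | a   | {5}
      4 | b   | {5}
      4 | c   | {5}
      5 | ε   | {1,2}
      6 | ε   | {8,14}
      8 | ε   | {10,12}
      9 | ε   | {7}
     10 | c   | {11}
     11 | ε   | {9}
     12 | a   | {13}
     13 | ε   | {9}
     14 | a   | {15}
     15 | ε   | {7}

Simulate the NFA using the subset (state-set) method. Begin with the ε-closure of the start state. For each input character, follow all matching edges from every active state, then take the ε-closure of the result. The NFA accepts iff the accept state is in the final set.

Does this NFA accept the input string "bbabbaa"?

S₀ = ε-closure({0}) = {0,2}
'b' @ 1: {}  — state set empty
rest 'babbaa' ignored (set empty)
final: {}; accept 7 not in set

Answer: REJECT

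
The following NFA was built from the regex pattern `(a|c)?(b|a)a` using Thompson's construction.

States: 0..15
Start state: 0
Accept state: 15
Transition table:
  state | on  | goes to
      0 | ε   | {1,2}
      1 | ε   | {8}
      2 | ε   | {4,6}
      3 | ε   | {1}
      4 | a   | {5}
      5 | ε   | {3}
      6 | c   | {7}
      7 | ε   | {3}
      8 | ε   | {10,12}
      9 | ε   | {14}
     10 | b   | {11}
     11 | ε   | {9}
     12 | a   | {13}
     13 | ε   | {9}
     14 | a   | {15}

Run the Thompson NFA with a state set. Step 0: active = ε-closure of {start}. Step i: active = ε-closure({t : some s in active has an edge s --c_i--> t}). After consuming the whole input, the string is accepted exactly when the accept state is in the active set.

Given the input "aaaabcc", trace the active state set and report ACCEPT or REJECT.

initial (ε-close {0}): {0,1,2,4,6,8,10,12}
'a' @ 1: {1,3,5,8,9,10,12,13,14}
'a' @ 2: {9,13,14,15}  (accept∈set)
'a' @ 3: {15}  (accept∈set)
'a' @ 4: {}  — dead — no transitions
rest 'bcc' ignored (set empty)
after full input: {}  (accept=15 not in)

Answer: REJECT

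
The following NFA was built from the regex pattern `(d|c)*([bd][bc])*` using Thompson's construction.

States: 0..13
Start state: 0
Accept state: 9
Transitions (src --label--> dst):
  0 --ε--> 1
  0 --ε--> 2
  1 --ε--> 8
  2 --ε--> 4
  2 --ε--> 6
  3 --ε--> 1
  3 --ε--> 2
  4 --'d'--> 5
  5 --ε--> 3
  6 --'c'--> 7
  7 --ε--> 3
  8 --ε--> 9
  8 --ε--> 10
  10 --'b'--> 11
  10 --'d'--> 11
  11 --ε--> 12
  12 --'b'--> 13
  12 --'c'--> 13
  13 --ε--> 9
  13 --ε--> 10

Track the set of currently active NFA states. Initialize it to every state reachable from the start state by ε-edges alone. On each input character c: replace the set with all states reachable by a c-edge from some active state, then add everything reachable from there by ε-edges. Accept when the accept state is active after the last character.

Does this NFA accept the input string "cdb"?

S₀ = ε-closure({0}) = {0,1,2,4,6,8,9,10}
'c' @ 1: {1,2,3,4,6,7,8,9,10}  [accepting]
'd' @ 2: {1,2,3,4,5,6,8,9,10,11,12}  [accepting]
'b' @ 3: {9,10,11,12,13}  [accepting]
after full input: {9,10,11,12,13}  (accept=9 in)

Answer: ACCEPT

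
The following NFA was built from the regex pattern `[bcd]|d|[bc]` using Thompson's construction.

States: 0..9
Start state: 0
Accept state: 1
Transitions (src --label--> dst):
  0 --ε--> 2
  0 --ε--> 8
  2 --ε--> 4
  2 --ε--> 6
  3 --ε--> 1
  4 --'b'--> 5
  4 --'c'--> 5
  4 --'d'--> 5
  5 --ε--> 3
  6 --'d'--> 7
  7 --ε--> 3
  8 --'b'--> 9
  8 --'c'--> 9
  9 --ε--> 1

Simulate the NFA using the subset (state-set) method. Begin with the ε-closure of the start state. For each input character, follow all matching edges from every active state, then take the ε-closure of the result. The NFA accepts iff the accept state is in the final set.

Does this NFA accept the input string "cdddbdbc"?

initial (ε-close {0}): {0,2,4,6,8}
'c' @ 1: {1,3,5,9}  (accept∈set)
'd' @ 2: {}  — no active states
rest 'ddbdbc' ignored (set empty)
end set {} — state 1 not in

Answer: REJECT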